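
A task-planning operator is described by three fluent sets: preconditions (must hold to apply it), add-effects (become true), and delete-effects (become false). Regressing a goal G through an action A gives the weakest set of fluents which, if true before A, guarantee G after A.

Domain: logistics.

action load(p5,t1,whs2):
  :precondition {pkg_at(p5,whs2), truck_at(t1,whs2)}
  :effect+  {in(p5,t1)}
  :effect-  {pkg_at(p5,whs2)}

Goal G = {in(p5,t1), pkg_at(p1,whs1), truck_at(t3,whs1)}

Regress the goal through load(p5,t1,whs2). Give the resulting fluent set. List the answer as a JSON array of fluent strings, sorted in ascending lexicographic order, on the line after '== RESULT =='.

Compute (G \ add) ∪ pre:
  G ∩ del = {}  (empty — regression defined)
  G \ add = {in(p5,t1), pkg_at(p1,whs1), truck_at(t3,whs1)} \ {in(p5,t1)} = {pkg_at(p1,whs1), truck_at(t3,whs1)}
  ∪ pre   = {pkg_at(p1,whs1), truck_at(t3,whs1)} ∪ {pkg_at(p5,whs2), truck_at(t1,whs2)}
          = {pkg_at(p1,whs1), pkg_at(p5,whs2), truck_at(t1,whs2), truck_at(t3,whs1)}

== RESULT ==
["pkg_at(p1,whs1)", "pkg_at(p5,whs2)", "truck_at(t1,whs2)", "truck_at(t3,whs1)"]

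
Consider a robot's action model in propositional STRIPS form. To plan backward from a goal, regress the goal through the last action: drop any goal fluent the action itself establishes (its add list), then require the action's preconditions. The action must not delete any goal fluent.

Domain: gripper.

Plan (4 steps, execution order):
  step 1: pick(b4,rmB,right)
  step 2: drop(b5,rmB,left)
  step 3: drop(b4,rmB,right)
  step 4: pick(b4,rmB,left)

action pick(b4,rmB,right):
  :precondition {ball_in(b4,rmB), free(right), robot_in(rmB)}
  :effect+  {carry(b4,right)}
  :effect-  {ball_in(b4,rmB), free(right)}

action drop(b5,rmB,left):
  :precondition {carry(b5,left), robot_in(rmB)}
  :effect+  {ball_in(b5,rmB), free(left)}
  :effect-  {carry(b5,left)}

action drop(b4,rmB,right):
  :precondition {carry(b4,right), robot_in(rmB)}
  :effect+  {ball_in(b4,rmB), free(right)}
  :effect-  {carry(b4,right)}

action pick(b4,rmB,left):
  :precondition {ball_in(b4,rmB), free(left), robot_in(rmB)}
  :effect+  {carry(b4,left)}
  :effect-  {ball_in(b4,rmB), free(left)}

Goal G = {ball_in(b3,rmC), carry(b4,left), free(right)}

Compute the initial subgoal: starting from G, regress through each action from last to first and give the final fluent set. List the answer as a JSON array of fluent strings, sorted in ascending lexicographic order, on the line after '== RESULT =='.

Regress step by step:
  through step 4 (pick(b4,rmB,left)): drop {carry(b4,left)}, keep {ball_in(b3,rmC), free(right)}, require {ball_in(b4,rmB), free(left), robot_in(rmB)}
    → {ball_in(b3,rmC), ball_in(b4,rmB), free(left), free(right), robot_in(rmB)}
  through step 3 (drop(b4,rmB,right)): drop {ball_in(b4,rmB), free(right)}, keep {ball_in(b3,rmC), free(left), robot_in(rmB)}, require {carry(b4,right), robot_in(rmB)}
    → {ball_in(b3,rmC), carry(b4,right), free(left), robot_in(rmB)}
  through step 2 (drop(b5,rmB,left)): drop {free(left)}, keep {ball_in(b3,rmC), carry(b4,right), robot_in(rmB)}, require {carry(b5,left), robot_in(rmB)}
    → {ball_in(b3,rmC), carry(b4,right), carry(b5,left), robot_in(rmB)}
  through step 1 (pick(b4,rmB,right)): drop {carry(b4,right)}, keep {ball_in(b3,rmC), carry(b5,left), robot_in(rmB)}, require {ball_in(b4,rmB), free(right), robot_in(rmB)}
    → {ball_in(b3,rmC), ball_in(b4,rmB), carry(b5,left), free(right), robot_in(rmB)}

== RESULT ==
["ball_in(b3,rmC)", "ball_in(b4,rmB)", "carry(b5,left)", "free(right)", "robot_in(rmB)"]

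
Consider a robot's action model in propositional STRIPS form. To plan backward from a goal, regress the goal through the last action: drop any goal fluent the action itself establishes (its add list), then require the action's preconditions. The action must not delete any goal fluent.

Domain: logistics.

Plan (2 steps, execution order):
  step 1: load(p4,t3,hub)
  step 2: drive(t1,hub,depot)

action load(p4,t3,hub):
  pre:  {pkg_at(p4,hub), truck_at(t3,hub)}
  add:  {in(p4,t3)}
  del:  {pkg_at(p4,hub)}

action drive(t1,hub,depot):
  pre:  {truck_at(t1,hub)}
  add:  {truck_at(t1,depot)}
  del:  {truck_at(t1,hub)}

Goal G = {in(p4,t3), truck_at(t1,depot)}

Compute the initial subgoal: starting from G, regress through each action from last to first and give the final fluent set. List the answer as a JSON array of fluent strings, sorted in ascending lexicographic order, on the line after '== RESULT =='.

Regress step by step:
  through step 2 (drive(t1,hub,depot)): drop {truck_at(t1,depot)}, keep {in(p4,t3)}, require {truck_at(t1,hub)}
    → {in(p4,t3), truck_at(t1,hub)}
  through step 1 (load(p4,t3,hub)): drop {in(p4,t3)}, keep {truck_at(t1,hub)}, require {pkg_at(p4,hub), truck_at(t3,hub)}
    → {pkg_at(p4,hub), truck_at(t1,hub), truck_at(t3,hub)}

== RESULT ==
["pkg_at(p4,hub)", "truck_at(t1,hub)", "truck_at(t3,hub)"]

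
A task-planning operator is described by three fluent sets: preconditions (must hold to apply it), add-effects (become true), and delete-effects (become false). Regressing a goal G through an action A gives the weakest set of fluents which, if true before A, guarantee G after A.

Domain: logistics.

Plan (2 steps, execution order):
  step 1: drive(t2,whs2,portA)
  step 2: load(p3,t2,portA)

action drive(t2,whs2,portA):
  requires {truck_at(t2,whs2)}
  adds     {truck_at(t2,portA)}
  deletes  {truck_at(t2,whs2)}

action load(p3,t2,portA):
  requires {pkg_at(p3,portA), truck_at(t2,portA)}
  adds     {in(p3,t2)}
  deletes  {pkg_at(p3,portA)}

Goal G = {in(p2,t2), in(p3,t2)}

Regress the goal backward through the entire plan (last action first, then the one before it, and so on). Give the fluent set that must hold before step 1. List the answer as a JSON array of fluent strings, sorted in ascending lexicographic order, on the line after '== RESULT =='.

Regress step by step:
  through step 2 (load(p3,t2,portA)): drop {in(p3,t2)}, keep {in(p2,t2)}, require {pkg_at(p3,portA), truck_at(t2,portA)}
    → {in(p2,t2), pkg_at(p3,portA), truck_at(t2,portA)}
  through step 1 (drive(t2,whs2,portA)): drop {truck_at(t2,portA)}, keep {in(p2,t2), pkg_at(p3,portA)}, require {truck_at(t2,whs2)}
    → {in(p2,t2), pkg_at(p3,portA), truck_at(t2,whs2)}

== RESULT ==
["in(p2,t2)", "pkg_at(p3,portA)", "truck_at(t2,whs2)"]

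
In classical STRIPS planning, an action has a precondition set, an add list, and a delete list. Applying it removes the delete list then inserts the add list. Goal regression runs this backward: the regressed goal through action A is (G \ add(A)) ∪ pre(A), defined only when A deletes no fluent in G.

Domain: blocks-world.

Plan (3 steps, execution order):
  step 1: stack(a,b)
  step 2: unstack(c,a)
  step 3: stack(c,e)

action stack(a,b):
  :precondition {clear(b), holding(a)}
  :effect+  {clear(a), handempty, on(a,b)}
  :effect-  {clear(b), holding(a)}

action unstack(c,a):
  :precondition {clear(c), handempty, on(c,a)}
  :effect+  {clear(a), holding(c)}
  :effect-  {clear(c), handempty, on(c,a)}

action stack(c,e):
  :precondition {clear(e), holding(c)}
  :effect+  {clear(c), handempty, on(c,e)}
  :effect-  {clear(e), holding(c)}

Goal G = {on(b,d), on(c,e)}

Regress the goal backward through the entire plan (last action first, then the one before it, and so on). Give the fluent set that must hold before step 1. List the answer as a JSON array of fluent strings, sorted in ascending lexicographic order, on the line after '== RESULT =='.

Regress step by step:
  through step 3 (stack(c,e)): drop {on(c,e)}, keep {on(b,d)}, require {clear(e), holding(c)}
    → {clear(e), holding(c), on(b,d)}
  through step 2 (unstack(c,a)): drop {holding(c)}, keep {clear(e), on(b,d)}, require {clear(c), handempty, on(c,a)}
    → {clear(c), clear(e), handempty, on(b,d), on(c,a)}
  through step 1 (stack(a,b)): drop {handempty}, keep {clear(c), clear(e), on(b,d), on(c,a)}, require {clear(b), holding(a)}
    → {clear(b), clear(c), clear(e), holding(a), on(b,d), on(c,a)}

== RESULT ==
["clear(b)", "clear(c)", "clear(e)", "holding(a)", "on(b,d)", "on(c,a)"]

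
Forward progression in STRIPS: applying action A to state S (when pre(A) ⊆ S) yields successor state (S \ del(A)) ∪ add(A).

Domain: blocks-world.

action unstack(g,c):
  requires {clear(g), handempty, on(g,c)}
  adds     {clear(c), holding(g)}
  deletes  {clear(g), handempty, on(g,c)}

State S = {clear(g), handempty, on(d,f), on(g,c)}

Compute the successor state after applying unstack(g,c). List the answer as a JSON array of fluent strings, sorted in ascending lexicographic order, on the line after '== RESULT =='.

Compute (S \ del) ∪ add:
  pre ⊆ S: {clear(g), handempty, on(g,c)} ⊆ S  — applicable
  S \ del = {on(d,f)}
  ∪ add   = {clear(c), holding(g), on(d,f)}

== RESULT ==
["clear(c)", "holding(g)", "on(d,f)"]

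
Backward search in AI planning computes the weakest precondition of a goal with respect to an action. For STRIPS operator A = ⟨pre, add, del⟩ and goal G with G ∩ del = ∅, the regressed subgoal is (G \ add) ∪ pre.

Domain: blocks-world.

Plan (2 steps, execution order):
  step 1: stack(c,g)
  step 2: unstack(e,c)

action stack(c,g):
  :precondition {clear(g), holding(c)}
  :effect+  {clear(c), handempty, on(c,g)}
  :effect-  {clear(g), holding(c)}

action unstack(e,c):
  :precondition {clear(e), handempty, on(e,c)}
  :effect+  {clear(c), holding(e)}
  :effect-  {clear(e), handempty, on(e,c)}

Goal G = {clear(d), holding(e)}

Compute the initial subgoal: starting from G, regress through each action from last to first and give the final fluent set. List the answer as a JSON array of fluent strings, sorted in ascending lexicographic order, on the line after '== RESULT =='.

Work backward from the goal:
  through step 2 (unstack(e,c)): drop {holding(e)}, keep {clear(d)}, require {clear(e), handempty, on(e,c)}
    → {clear(d), clear(e), handempty, on(e,c)}
  through step 1 (stack(c,g)): drop {handempty}, keep {clear(d), clear(e), on(e,c)}, require {clear(g), holding(c)}
    → {clear(d), clear(e), clear(g), holding(c), on(e,c)}

== RESULT ==
["clear(d)", "clear(e)", "clear(g)", "holding(c)", "on(e,c)"]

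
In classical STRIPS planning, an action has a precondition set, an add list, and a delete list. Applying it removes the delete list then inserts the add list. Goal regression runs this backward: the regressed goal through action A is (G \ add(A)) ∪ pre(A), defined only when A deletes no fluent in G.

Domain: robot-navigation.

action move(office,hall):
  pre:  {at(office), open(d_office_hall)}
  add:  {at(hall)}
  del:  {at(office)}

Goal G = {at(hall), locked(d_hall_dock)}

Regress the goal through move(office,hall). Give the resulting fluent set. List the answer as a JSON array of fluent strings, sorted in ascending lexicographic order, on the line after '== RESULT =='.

Compute (G \ add) ∪ pre:
  G ∩ del = {}  (empty — regression defined)
  G \ add = {at(hall), locked(d_hall_dock)} \ {at(hall)} = {locked(d_hall_dock)}
  ∪ pre   = {locked(d_hall_dock)} ∪ {at(office), open(d_office_hall)}
          = {at(office), locked(d_hall_dock), open(d_office_hall)}

== RESULT ==
["at(office)", "locked(d_hall_dock)", "open(d_office_hall)"]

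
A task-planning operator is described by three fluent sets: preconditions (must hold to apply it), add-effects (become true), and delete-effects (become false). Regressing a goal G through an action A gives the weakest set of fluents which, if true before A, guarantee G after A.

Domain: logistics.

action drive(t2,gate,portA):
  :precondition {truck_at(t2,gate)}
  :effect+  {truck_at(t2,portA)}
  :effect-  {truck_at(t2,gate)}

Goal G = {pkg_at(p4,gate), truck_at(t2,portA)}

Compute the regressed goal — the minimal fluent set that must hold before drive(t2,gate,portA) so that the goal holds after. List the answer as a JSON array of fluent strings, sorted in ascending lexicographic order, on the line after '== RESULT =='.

Compute (G \ add) ∪ pre:
  G ∩ del = {}  (empty — regression defined)
  G \ add = {pkg_at(p4,gate), truck_at(t2,portA)} \ {truck_at(t2,portA)} = {pkg_at(p4,gate)}
  ∪ pre   = {pkg_at(p4,gate)} ∪ {truck_at(t2,gate)}
          = {pkg_at(p4,gate), truck_at(t2,gate)}

== RESULT ==
["pkg_at(p4,gate)", "truck_at(t2,gate)"]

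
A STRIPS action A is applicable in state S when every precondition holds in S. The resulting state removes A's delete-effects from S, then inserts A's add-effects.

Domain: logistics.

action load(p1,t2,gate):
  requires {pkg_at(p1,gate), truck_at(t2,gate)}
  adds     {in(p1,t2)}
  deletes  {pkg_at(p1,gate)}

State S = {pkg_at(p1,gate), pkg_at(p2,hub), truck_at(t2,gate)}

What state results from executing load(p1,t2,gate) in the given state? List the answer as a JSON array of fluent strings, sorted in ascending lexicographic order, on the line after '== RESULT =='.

Compute (S \ del) ∪ add:
  pre ⊆ S: {pkg_at(p1,gate), truck_at(t2,gate)} ⊆ S  — applicable
  S \ del = {pkg_at(p2,hub), truck_at(t2,gate)}
  ∪ add   = {in(p1,t2), pkg_at(p2,hub), truck_at(t2,gate)}

== RESULT ==
["in(p1,t2)", "pkg_at(p2,hub)", "truck_at(t2,gate)"]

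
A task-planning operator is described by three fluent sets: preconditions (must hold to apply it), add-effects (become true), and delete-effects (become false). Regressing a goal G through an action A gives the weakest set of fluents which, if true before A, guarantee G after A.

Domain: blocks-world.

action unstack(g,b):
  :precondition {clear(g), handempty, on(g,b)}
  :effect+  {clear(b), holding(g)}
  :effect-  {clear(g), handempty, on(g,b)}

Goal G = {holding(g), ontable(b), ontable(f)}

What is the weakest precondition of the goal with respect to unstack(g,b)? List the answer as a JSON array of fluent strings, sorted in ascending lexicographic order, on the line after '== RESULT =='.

Compute (G \ add) ∪ pre:
  G ∩ del = {}  (empty — regression defined)
  G \ add = {holding(g), ontable(b), ontable(f)} \ {clear(b), holding(g)} = {ontable(b), ontable(f)}
  ∪ pre   = {ontable(b), ontable(f)} ∪ {clear(g), handempty, on(g,b)}
          = {clear(g), handempty, on(g,b), ontable(b), ontable(f)}

== RESULT ==
["clear(g)", "handempty", "on(g,b)", "ontable(b)", "ontable(f)"]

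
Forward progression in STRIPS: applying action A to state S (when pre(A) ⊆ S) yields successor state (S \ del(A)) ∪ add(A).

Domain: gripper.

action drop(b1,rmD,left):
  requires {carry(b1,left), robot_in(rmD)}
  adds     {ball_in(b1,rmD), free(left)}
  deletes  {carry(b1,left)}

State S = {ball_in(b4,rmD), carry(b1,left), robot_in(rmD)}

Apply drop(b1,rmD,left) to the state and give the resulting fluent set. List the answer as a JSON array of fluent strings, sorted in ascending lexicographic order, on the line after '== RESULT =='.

Compute (S \ del) ∪ add:
  pre ⊆ S: {carry(b1,left), robot_in(rmD)} ⊆ S  — applicable
  S \ del = {ball_in(b4,rmD), robot_in(rmD)}
  ∪ add   = {ball_in(b1,rmD), ball_in(b4,rmD), free(left), robot_in(rmD)}

== RESULT ==
["ball_in(b1,rmD)", "ball_in(b4,rmD)", "free(left)", "robot_in(rmD)"]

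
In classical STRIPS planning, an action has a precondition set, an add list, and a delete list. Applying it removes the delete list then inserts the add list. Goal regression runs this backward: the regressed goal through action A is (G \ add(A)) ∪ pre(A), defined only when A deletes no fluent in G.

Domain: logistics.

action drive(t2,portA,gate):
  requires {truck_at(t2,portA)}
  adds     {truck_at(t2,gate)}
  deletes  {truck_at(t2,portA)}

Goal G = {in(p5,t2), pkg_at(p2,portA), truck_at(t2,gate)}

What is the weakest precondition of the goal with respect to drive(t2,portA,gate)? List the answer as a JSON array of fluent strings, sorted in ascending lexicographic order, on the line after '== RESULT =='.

Compute (G \ add) ∪ pre:
  G ∩ del = {}  (empty — regression defined)
  G \ add = {in(p5,t2), pkg_at(p2,portA), truck_at(t2,gate)} \ {truck_at(t2,gate)} = {in(p5,t2), pkg_at(p2,portA)}
  ∪ pre   = {in(p5,t2), pkg_at(p2,portA)} ∪ {truck_at(t2,portA)}
          = {in(p5,t2), pkg_at(p2,portA), truck_at(t2,portA)}

== RESULT ==
["in(p5,t2)", "pkg_at(p2,portA)", "truck_at(t2,portA)"]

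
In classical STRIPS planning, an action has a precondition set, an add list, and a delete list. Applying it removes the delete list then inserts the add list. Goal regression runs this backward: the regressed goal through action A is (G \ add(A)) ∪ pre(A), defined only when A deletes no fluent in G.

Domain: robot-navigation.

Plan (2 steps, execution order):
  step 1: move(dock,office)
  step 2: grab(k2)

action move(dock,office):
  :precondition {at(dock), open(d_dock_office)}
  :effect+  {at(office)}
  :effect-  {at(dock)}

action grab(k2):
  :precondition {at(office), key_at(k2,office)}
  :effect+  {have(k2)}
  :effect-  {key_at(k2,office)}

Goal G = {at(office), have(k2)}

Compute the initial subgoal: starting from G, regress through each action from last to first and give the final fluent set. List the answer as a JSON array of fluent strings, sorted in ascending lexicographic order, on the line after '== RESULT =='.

Regress step by step:
  through step 2 (grab(k2)): drop {have(k2)}, keep {at(office)}, require {at(office), key_at(k2,office)}
    → {at(office), key_at(k2,office)}
  through step 1 (move(dock,office)): drop {at(office)}, keep {key_at(k2,office)}, require {at(dock), open(d_dock_office)}
    → {at(dock), key_at(k2,office), open(d_dock_office)}

== RESULT ==
["at(dock)", "key_at(k2,office)", "open(d_dock_office)"]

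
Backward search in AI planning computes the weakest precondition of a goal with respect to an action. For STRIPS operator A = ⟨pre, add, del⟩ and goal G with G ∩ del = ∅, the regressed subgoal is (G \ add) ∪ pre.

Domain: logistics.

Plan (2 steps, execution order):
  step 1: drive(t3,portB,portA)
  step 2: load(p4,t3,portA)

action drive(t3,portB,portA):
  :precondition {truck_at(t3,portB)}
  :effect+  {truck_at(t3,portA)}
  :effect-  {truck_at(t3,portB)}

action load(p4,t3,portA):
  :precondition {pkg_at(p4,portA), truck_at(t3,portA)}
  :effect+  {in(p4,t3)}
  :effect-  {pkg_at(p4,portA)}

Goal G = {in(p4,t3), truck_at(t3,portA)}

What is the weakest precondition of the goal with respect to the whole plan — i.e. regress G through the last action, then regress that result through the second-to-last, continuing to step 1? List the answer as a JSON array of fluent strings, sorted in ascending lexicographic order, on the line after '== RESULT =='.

Work backward from the goal:
  through step 2 (load(p4,t3,portA)): drop {in(p4,t3)}, keep {truck_at(t3,portA)}, require {pkg_at(p4,portA), truck_at(t3,portA)}
    → {pkg_at(p4,portA), truck_at(t3,portA)}
  through step 1 (drive(t3,portB,portA)): drop {truck_at(t3,portA)}, keep {pkg_at(p4,portA)}, require {truck_at(t3,portB)}
    → {pkg_at(p4,portA), truck_at(t3,portB)}

== RESULT ==
["pkg_at(p4,portA)", "truck_at(t3,portB)"]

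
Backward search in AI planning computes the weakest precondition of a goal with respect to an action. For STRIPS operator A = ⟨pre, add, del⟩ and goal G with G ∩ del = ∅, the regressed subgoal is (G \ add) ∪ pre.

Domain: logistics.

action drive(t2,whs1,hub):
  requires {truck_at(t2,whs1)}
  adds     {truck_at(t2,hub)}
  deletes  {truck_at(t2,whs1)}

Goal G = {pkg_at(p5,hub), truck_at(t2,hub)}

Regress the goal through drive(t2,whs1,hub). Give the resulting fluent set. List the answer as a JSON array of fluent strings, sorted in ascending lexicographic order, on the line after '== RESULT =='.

Regress:
  G ∩ del = {}  (empty — regression defined)
  G \ add = {pkg_at(p5,hub), truck_at(t2,hub)} \ {truck_at(t2,hub)} = {pkg_at(p5,hub)}
  ∪ pre   = {pkg_at(p5,hub)} ∪ {truck_at(t2,whs1)}
          = {pkg_at(p5,hub), truck_at(t2,whs1)}

== RESULT ==
["pkg_at(p5,hub)", "truck_at(t2,whs1)"]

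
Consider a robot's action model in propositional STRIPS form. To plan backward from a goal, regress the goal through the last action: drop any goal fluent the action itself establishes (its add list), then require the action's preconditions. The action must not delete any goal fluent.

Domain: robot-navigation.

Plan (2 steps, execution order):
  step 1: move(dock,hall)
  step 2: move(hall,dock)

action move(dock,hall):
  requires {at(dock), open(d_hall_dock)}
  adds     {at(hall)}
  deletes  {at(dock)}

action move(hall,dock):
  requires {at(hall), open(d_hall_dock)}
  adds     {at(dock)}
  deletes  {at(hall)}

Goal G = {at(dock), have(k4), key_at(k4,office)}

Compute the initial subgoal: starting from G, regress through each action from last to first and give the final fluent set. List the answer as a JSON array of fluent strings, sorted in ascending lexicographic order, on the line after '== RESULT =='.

Regress step by step:
  through step 2 (move(hall,dock)): drop {at(dock)}, keep {have(k4), key_at(k4,office)}, require {at(hall), open(d_hall_dock)}
    → {at(hall), have(k4), key_at(k4,office), open(d_hall_dock)}
  through step 1 (move(dock,hall)): drop {at(hall)}, keep {have(k4), key_at(k4,office), open(d_hall_dock)}, require {at(dock), open(d_hall_dock)}
    → {at(dock), have(k4), key_at(k4,office), open(d_hall_dock)}

== RESULT ==
["at(dock)", "have(k4)", "key_at(k4,office)", "open(d_hall_dock)"]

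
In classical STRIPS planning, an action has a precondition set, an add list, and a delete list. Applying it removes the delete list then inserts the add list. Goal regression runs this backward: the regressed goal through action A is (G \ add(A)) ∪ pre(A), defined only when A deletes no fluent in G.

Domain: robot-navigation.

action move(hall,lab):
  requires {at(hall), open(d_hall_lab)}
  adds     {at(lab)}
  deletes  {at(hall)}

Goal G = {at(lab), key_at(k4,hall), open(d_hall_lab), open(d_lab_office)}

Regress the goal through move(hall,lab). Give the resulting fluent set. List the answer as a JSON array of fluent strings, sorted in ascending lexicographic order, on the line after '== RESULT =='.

Compute (G \ add) ∪ pre:
  G ∩ del = {}  (empty — regression defined)
  G \ add = {at(lab), key_at(k4,hall), open(d_hall_lab), open(d_lab_office)} \ {at(lab)} = {key_at(k4,hall), open(d_hall_lab), open(d_lab_office)}
  ∪ pre   = {key_at(k4,hall), open(d_hall_lab), open(d_lab_office)} ∪ {at(hall), open(d_hall_lab)}
          = {at(hall), key_at(k4,hall), open(d_hall_lab), open(d_lab_office)}

== RESULT ==
["at(hall)", "key_at(k4,hall)", "open(d_hall_lab)", "open(d_lab_office)"]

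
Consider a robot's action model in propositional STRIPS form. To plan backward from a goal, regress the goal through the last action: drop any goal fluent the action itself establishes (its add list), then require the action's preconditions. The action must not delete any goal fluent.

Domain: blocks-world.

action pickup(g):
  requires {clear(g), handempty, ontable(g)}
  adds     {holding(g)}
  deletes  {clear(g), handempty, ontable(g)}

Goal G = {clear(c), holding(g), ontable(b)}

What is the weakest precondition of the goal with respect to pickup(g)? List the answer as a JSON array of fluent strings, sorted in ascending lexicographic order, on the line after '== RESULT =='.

Compute (G \ add) ∪ pre:
  G ∩ del = {}  (empty — regression defined)
  G \ add = {clear(c), holding(g), ontable(b)} \ {holding(g)} = {clear(c), ontable(b)}
  ∪ pre   = {clear(c), ontable(b)} ∪ {clear(g), handempty, ontable(g)}
          = {clear(c), clear(g), handempty, ontable(b), ontable(g)}

== RESULT ==
["clear(c)", "clear(g)", "handempty", "ontable(b)", "ontable(g)"]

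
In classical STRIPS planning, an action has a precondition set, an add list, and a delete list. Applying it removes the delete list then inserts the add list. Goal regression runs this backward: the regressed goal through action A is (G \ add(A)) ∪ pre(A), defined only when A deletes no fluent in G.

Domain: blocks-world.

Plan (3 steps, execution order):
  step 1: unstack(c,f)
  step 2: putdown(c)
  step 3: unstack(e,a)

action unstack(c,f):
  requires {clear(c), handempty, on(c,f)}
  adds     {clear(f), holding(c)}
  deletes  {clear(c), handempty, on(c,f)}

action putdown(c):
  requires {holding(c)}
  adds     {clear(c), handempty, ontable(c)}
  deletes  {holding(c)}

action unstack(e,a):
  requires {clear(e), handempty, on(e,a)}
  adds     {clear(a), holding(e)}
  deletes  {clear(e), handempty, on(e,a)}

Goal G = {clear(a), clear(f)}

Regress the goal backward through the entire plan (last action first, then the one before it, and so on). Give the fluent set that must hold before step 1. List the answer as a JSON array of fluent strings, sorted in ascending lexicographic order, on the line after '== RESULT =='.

Regress step by step:
  through step 3 (unstack(e,a)): drop {clear(a)}, keep {clear(f)}, require {clear(e), handempty, on(e,a)}
    → {clear(e), clear(f), handempty, on(e,a)}
  through step 2 (putdown(c)): drop {handempty}, keep {clear(e), clear(f), on(e,a)}, require {holding(c)}
    → {clear(e), clear(f), holding(c), on(e,a)}
  through step 1 (unstack(c,f)): drop {clear(f), holding(c)}, keep {clear(e), on(e,a)}, require {clear(c), handempty, on(c,f)}
    → {clear(c), clear(e), handempty, on(c,f), on(e,a)}

== RESULT ==
["clear(c)", "clear(e)", "handempty", "on(c,f)", "on(e,a)"]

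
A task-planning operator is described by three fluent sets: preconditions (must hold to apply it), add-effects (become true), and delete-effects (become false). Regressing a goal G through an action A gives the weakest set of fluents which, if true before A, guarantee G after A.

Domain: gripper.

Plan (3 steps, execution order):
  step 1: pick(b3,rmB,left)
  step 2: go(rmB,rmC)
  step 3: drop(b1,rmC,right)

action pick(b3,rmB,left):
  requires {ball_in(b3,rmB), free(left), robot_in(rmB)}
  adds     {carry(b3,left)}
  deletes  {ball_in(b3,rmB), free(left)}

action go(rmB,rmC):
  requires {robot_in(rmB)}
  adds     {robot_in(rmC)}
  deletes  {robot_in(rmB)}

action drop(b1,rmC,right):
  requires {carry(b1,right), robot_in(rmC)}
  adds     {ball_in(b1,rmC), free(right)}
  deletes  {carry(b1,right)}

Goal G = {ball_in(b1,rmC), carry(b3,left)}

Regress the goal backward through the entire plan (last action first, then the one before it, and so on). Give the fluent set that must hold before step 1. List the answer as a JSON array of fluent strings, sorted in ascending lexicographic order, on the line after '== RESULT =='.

Regress step by step:
  through step 3 (drop(b1,rmC,right)): drop {ball_in(b1,rmC)}, keep {carry(b3,left)}, require {carry(b1,right), robot_in(rmC)}
    → {carry(b1,right), carry(b3,left), robot_in(rmC)}
  through step 2 (go(rmB,rmC)): drop {robot_in(rmC)}, keep {carry(b1,right), carry(b3,left)}, require {robot_in(rmB)}
    → {carry(b1,right), carry(b3,left), robot_in(rmB)}
  through step 1 (pick(b3,rmB,left)): drop {carry(b3,left)}, keep {carry(b1,right), robot_in(rmB)}, require {ball_in(b3,rmB), free(left), robot_in(rmB)}
    → {ball_in(b3,rmB), carry(b1,right), free(left), robot_in(rmB)}

== RESULT ==
["ball_in(b3,rmB)", "carry(b1,right)", "free(left)", "robot_in(rmB)"]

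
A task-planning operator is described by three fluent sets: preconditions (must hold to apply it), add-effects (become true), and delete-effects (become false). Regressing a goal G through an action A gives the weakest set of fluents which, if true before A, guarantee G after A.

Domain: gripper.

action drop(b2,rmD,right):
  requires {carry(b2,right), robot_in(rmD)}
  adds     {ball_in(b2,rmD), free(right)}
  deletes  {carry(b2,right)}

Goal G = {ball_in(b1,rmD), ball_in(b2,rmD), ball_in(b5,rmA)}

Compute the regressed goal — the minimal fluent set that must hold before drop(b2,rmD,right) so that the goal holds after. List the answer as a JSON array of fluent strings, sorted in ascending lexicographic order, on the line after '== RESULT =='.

Regress:
  G ∩ del = {}  (empty — regression defined)
  G \ add = {ball_in(b1,rmD), ball_in(b2,rmD), ball_in(b5,rmA)} \ {ball_in(b2,rmD), free(right)} = {ball_in(b1,rmD), ball_in(b5,rmA)}
  ∪ pre   = {ball_in(b1,rmD), ball_in(b5,rmA)} ∪ {carry(b2,right), robot_in(rmD)}
          = {ball_in(b1,rmD), ball_in(b5,rmA), carry(b2,right), robot_in(rmD)}

== RESULT ==
["ball_in(b1,rmD)", "ball_in(b5,rmA)", "carry(b2,right)", "robot_in(rmD)"]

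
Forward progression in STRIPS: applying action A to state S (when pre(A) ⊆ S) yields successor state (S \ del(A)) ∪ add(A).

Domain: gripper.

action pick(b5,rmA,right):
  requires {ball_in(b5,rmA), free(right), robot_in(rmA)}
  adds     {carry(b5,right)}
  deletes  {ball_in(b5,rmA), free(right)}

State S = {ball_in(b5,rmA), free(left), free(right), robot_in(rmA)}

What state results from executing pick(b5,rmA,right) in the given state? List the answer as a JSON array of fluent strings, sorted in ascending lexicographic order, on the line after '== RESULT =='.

Progress:
  pre ⊆ S: {ball_in(b5,rmA), free(right), robot_in(rmA)} ⊆ S  — applicable
  S \ del = {free(left), robot_in(rmA)}
  ∪ add   = {carry(b5,right), free(left), robot_in(rmA)}

== RESULT ==
["carry(b5,right)", "free(left)", "robot_in(rmA)"]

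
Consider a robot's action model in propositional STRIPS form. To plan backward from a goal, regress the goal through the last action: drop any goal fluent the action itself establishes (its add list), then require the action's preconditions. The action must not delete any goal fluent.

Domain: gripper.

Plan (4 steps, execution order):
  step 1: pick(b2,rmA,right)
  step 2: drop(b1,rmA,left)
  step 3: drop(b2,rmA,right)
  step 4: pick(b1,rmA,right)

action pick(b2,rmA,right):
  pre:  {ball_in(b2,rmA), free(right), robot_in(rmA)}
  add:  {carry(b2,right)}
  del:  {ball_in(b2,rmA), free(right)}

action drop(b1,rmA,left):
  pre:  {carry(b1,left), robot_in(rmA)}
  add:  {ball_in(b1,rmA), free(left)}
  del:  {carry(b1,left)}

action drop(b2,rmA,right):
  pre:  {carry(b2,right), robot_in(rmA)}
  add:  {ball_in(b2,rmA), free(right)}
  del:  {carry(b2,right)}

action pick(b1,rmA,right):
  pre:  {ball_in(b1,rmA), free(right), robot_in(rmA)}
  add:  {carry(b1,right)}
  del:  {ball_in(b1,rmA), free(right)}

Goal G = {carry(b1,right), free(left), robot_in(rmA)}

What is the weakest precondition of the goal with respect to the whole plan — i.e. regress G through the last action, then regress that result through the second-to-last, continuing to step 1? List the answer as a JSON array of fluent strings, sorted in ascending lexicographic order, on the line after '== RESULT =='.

Work backward from the goal:
  through step 4 (pick(b1,rmA,right)): drop {carry(b1,right)}, keep {free(left), robot_in(rmA)}, require {ball_in(b1,rmA), free(right), robot_in(rmA)}
    → {ball_in(b1,rmA), free(left), free(right), robot_in(rmA)}
  through step 3 (drop(b2,rmA,right)): drop {free(right)}, keep {ball_in(b1,rmA), free(left), robot_in(rmA)}, require {carry(b2,right), robot_in(rmA)}
    → {ball_in(b1,rmA), carry(b2,right), free(left), robot_in(rmA)}
  through step 2 (drop(b1,rmA,left)): drop {ball_in(b1,rmA), free(left)}, keep {carry(b2,right), robot_in(rmA)}, require {carry(b1,left), robot_in(rmA)}
    → {carry(b1,left), carry(b2,right), robot_in(rmA)}
  through step 1 (pick(b2,rmA,right)): drop {carry(b2,right)}, keep {carry(b1,left), robot_in(rmA)}, require {ball_in(b2,rmA), free(right), robot_in(rmA)}
    → {ball_in(b2,rmA), carry(b1,left), free(right), robot_in(rmA)}

== RESULT ==
["ball_in(b2,rmA)", "carry(b1,left)", "free(right)", "robot_in(rmA)"]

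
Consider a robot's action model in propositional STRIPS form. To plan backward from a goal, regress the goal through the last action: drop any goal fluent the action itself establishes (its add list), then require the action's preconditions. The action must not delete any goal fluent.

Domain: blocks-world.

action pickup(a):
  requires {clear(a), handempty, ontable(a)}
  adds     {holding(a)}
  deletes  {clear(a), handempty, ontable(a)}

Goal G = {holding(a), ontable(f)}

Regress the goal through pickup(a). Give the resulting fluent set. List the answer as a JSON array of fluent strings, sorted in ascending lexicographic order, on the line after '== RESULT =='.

Compute (G \ add) ∪ pre:
  G ∩ del = {}  (empty — regression defined)
  G \ add = {holding(a), ontable(f)} \ {holding(a)} = {ontable(f)}
  ∪ pre   = {ontable(f)} ∪ {clear(a), handempty, ontable(a)}
          = {clear(a), handempty, ontable(a), ontable(f)}

== RESULT ==
["clear(a)", "handempty", "ontable(a)", "ontable(f)"]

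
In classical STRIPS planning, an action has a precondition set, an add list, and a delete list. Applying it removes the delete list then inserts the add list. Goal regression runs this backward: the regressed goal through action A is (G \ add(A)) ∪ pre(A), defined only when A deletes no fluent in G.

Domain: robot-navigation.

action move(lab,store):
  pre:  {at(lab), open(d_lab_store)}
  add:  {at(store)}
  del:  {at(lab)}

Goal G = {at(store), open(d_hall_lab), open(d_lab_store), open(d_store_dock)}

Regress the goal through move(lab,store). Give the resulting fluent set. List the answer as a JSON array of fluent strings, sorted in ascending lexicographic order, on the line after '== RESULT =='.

Regress:
  G ∩ del = {}  (empty — regression defined)
  G \ add = {at(store), open(d_hall_lab), open(d_lab_store), open(d_store_dock)} \ {at(store)} = {open(d_hall_lab), open(d_lab_store), open(d_store_dock)}
  ∪ pre   = {open(d_hall_lab), open(d_lab_store), open(d_store_dock)} ∪ {at(lab), open(d_lab_store)}
          = {at(lab), open(d_hall_lab), open(d_lab_store), open(d_store_dock)}

== RESULT ==
["at(lab)", "open(d_hall_lab)", "open(d_lab_store)", "open(d_store_dock)"]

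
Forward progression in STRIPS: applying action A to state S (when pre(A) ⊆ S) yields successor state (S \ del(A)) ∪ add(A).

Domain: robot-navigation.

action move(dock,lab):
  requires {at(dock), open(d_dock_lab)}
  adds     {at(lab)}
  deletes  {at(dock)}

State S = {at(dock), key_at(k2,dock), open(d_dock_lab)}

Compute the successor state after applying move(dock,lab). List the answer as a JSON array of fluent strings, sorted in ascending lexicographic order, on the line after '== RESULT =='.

Progress:
  pre ⊆ S: {at(dock), open(d_dock_lab)} ⊆ S  — applicable
  S \ del = {key_at(k2,dock), open(d_dock_lab)}
  ∪ add   = {at(lab), key_at(k2,dock), open(d_dock_lab)}

== RESULT ==
["at(lab)", "key_at(k2,dock)", "open(d_dock_lab)"]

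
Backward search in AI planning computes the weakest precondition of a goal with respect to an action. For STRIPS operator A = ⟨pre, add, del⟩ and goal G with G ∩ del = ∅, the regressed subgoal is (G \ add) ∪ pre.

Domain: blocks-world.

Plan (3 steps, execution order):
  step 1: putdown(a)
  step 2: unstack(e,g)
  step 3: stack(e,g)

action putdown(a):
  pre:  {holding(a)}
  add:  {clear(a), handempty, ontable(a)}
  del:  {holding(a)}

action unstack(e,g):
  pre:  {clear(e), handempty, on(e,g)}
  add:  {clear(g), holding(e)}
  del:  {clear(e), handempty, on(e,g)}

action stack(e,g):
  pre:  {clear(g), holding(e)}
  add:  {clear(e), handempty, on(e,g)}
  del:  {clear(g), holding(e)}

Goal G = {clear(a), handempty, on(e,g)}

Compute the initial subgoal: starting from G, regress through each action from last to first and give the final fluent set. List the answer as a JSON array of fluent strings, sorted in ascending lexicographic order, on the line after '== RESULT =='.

Regress step by step:
  through step 3 (stack(e,g)): drop {handempty, on(e,g)}, keep {clear(a)}, require {clear(g), holding(e)}
    → {clear(a), clear(g), holding(e)}
  through step 2 (unstack(e,g)): drop {clear(g), holding(e)}, keep {clear(a)}, require {clear(e), handempty, on(e,g)}
    → {clear(a), clear(e), handempty, on(e,g)}
  through step 1 (putdown(a)): drop {clear(a), handempty}, keep {clear(e), on(e,g)}, require {holding(a)}
    → {clear(e), holding(a), on(e,g)}

== RESULT ==
["clear(e)", "holding(a)", "on(e,g)"]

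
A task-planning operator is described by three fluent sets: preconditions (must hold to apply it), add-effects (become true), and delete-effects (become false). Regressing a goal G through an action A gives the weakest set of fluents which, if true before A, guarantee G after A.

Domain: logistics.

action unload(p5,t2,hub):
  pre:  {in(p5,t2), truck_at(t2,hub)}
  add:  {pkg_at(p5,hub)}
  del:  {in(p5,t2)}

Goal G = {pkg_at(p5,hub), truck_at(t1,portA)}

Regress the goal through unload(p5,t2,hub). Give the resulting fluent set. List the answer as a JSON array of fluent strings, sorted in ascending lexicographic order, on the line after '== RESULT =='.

Regress:
  G ∩ del = {}  (empty — regression defined)
  G \ add = {pkg_at(p5,hub), truck_at(t1,portA)} \ {pkg_at(p5,hub)} = {truck_at(t1,portA)}
  ∪ pre   = {truck_at(t1,portA)} ∪ {in(p5,t2), truck_at(t2,hub)}
          = {in(p5,t2), truck_at(t1,portA), truck_at(t2,hub)}

== RESULT ==
["in(p5,t2)", "truck_at(t1,portA)", "truck_at(t2,hub)"]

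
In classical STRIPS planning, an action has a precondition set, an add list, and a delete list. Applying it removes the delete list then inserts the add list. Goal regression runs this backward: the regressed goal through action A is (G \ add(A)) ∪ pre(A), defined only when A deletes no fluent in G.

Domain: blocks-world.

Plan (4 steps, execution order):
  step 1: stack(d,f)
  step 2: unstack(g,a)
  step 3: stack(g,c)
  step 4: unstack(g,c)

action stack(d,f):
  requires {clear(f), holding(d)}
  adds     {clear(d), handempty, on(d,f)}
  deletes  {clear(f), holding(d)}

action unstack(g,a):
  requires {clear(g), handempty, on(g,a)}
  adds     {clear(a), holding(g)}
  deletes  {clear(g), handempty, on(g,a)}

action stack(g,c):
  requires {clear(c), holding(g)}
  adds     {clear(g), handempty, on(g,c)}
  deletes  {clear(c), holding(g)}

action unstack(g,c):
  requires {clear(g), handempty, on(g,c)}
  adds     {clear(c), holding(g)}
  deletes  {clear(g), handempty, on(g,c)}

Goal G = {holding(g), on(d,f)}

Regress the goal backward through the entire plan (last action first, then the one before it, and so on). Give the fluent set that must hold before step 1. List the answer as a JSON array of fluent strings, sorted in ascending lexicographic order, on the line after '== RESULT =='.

Regress step by step:
  through step 4 (unstack(g,c)): drop {holding(g)}, keep {on(d,f)}, require {clear(g), handempty, on(g,c)}
    → {clear(g), handempty, on(d,f), on(g,c)}
  through step 3 (stack(g,c)): drop {clear(g), handempty, on(g,c)}, keep {on(d,f)}, require {clear(c), holding(g)}
    → {clear(c), holding(g), on(d,f)}
  through step 2 (unstack(g,a)): drop {holding(g)}, keep {clear(c), on(d,f)}, require {clear(g), handempty, on(g,a)}
    → {clear(c), clear(g), handempty, on(d,f), on(g,a)}
  through step 1 (stack(d,f)): drop {handempty, on(d,f)}, keep {clear(c), clear(g), on(g,a)}, require {clear(f), holding(d)}
    → {clear(c), clear(f), clear(g), holding(d), on(g,a)}

== RESULT ==
["clear(c)", "clear(f)", "clear(g)", "holding(d)", "on(g,a)"]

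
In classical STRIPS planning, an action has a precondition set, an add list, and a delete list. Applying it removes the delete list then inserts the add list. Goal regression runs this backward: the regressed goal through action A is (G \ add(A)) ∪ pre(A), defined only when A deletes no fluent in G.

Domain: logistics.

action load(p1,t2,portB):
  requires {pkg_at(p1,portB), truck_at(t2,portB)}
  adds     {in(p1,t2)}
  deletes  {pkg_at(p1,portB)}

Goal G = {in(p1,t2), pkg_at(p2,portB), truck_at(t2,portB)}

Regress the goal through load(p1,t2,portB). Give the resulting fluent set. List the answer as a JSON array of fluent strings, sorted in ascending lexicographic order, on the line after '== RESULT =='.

Regress:
  G ∩ del = {}  (empty — regression defined)
  G \ add = {in(p1,t2), pkg_at(p2,portB), truck_at(t2,portB)} \ {in(p1,t2)} = {pkg_at(p2,portB), truck_at(t2,portB)}
  ∪ pre   = {pkg_at(p2,portB), truck_at(t2,portB)} ∪ {pkg_at(p1,portB), truck_at(t2,portB)}
          = {pkg_at(p1,portB), pkg_at(p2,portB), truck_at(t2,portB)}

== RESULT ==
["pkg_at(p1,portB)", "pkg_at(p2,portB)", "truck_at(t2,portB)"]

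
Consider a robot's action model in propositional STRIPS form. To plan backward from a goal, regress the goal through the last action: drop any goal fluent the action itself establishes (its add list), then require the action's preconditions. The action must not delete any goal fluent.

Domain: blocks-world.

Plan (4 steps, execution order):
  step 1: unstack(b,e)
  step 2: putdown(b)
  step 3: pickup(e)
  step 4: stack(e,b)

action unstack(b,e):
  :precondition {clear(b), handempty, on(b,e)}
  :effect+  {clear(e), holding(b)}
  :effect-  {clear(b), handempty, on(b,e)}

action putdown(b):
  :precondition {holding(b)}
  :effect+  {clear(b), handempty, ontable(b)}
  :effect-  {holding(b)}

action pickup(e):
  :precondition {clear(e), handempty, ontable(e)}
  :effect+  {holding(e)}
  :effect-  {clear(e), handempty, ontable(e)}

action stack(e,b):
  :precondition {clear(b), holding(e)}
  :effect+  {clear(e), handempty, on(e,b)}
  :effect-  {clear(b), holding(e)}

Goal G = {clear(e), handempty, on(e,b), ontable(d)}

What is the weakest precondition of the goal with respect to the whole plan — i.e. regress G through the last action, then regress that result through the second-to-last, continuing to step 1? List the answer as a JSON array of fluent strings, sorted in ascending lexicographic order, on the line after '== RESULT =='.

Regress step by step:
  through step 4 (stack(e,b)): drop {clear(e), handempty, on(e,b)}, keep {ontable(d)}, require {clear(b), holding(e)}
    → {clear(b), holding(e), ontable(d)}
  through step 3 (pickup(e)): drop {holding(e)}, keep {clear(b), ontable(d)}, require {clear(e), handempty, ontable(e)}
    → {clear(b), clear(e), handempty, ontable(d), ontable(e)}
  through step 2 (putdown(b)): drop {clear(b), handempty}, keep {clear(e), ontable(d), ontable(e)}, require {holding(b)}
    → {clear(e), holding(b), ontable(d), ontable(e)}
  through step 1 (unstack(b,e)): drop {clear(e), holding(b)}, keep {ontable(d), ontable(e)}, require {clear(b), handempty, on(b,e)}
    → {clear(b), handempty, on(b,e), ontable(d), ontable(e)}

== RESULT ==
["clear(b)", "handempty", "on(b,e)", "ontable(d)", "ontable(e)"]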